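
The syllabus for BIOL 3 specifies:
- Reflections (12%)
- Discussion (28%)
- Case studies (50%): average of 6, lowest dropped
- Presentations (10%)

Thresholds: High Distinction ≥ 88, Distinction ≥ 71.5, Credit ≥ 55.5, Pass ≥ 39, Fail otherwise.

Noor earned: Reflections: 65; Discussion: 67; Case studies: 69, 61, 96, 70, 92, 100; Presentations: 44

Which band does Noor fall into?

Distinction

Case studies: drop 61 → average of remaining 5 = 427/5 = 85.4
Weighted total:
  Reflections 65 × 0.12 = 7.8
  Discussion 67 × 0.28 = 18.76
  Case studies 85.4 × 0.5 = 42.7
  Presentations 44 × 0.1 = 4.4
Sum = 73.66
73.66 is ≥ 71.5 and < 88 → Distinction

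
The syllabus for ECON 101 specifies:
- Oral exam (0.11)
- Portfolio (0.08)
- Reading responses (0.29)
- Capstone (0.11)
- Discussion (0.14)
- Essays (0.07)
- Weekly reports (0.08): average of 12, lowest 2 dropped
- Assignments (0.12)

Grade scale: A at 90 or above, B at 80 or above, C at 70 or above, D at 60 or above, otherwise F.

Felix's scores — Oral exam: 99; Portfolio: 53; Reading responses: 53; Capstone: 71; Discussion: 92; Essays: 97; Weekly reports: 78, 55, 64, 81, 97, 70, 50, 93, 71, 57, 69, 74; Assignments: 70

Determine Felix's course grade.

C

Weekly reports: drop 50, 55 → average of remaining 10 = 754/10 = 75.4
Weighted total:
  Oral exam 99 × 0.11 = 10.89
  Portfolio 53 × 0.08 = 4.24
  Reading responses 53 × 0.29 = 15.37
  Capstone 71 × 0.11 = 7.81
  Discussion 92 × 0.14 = 12.88
  Essays 97 × 0.07 = 6.79
  Weekly reports 75.4 × 0.08 = 6.032
  Assignments 70 × 0.12 = 8.4
Sum = 72.412
72.412 is ≥ 70 and < 80 → C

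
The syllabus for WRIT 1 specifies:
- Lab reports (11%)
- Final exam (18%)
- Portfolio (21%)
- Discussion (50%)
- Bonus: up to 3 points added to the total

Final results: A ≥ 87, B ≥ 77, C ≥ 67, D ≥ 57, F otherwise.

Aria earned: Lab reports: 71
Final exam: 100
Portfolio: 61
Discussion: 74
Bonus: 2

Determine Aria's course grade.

Weighted total:
  Lab reports 71 × 0.11 = 7.81
  Final exam 100 × 0.18 = 18
  Portfolio 61 × 0.21 = 12.81
  Discussion 74 × 0.5 = 37
Sum = 75.62
Bonus: 75.62 + 2 = 77.62
77.62 is ≥ 77 and < 87 → B

B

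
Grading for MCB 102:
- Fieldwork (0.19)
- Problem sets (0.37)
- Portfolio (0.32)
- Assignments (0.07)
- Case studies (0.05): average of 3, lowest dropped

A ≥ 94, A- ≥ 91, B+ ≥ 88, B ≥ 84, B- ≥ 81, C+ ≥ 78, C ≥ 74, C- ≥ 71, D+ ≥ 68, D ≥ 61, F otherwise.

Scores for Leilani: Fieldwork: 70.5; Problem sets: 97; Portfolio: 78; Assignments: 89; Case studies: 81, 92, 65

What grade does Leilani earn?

Case studies: drop 65 → average of remaining 2 = 173/2 = 86.5
Weighted total:
  Fieldwork 70.5 × 0.19 = 13.395
  Problem sets 97 × 0.37 = 35.89
  Portfolio 78 × 0.32 = 24.96
  Assignments 89 × 0.07 = 6.23
  Case studies 86.5 × 0.05 = 4.325
Sum = 84.8
84.8 is ≥ 84 and < 88 → B

B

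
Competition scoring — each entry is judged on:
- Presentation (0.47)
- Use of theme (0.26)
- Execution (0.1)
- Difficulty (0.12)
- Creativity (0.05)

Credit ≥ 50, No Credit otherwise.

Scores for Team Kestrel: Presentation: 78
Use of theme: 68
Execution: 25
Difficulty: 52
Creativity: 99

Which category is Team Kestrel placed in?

Weighted total:
  Presentation 78 × 0.47 = 36.66
  Use of theme 68 × 0.26 = 17.68
  Execution 25 × 0.1 = 2.5
  Difficulty 52 × 0.12 = 6.24
  Creativity 99 × 0.05 = 4.95
Sum = 68.03
68.03 ≥ 50 → Credit

Credit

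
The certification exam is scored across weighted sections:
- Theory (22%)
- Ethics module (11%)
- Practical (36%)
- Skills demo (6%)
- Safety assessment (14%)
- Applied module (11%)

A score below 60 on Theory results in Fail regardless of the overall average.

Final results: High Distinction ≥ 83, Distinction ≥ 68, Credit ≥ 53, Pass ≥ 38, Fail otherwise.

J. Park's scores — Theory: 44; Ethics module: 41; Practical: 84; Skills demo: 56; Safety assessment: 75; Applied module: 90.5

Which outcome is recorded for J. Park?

Fail

Theory score 44 < 60: minimum not met.
Weighted total:
  Theory 44 × 0.22 = 9.68
  Ethics module 41 × 0.11 = 4.51
  Practical 84 × 0.36 = 30.24
  Skills demo 56 × 0.06 = 3.36
  Safety assessment 75 × 0.14 = 10.5
  Applied module 90.5 × 0.11 = 9.955
Sum = 68.245
Because the Theory minimum was not met, the result is Fail.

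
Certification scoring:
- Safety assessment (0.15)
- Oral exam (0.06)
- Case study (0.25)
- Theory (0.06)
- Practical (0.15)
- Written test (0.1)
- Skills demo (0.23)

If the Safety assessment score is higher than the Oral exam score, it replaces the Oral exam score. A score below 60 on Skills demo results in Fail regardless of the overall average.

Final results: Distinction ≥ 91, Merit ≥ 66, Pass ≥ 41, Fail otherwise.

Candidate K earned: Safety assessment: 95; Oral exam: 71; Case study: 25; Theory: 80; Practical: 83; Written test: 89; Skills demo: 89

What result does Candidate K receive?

Merit

Safety assessment (95) > Oral exam (71), so Oral exam counts as 95.
Skills demo score 89 ≥ 60: minimum met.
Weighted total:
  Safety assessment 95 × 0.15 = 14.25
  Oral exam 95 × 0.06 = 5.7
  Case study 25 × 0.25 = 6.25
  Theory 80 × 0.06 = 4.8
  Practical 83 × 0.15 = 12.45
  Written test 89 × 0.1 = 8.9
  Skills demo 89 × 0.23 = 20.47
Sum = 72.82
72.82 is ≥ 66 and < 91 → Merit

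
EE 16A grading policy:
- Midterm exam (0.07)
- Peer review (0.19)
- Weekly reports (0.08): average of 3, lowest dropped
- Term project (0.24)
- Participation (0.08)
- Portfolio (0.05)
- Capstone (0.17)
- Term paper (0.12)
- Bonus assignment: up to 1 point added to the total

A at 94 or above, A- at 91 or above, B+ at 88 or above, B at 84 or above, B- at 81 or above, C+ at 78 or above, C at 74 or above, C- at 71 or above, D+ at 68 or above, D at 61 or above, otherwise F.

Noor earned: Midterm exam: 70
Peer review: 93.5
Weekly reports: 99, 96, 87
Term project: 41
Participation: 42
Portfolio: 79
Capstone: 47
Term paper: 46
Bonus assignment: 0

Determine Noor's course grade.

Weekly reports: drop 87 → average of remaining 2 = 195/2 = 97.5
Weighted total:
  Midterm exam 70 × 0.07 = 4.9
  Peer review 93.5 × 0.19 = 17.765
  Weekly reports 97.5 × 0.08 = 7.8
  Term project 41 × 0.24 = 9.84
  Participation 42 × 0.08 = 3.36
  Portfolio 79 × 0.05 = 3.95
  Capstone 47 × 0.17 = 7.99
  Term paper 46 × 0.12 = 5.52
Sum = 61.125
Bonus assignment: 61.125 + 0 = 61.125
61.125 is ≥ 61 and < 68 → D

D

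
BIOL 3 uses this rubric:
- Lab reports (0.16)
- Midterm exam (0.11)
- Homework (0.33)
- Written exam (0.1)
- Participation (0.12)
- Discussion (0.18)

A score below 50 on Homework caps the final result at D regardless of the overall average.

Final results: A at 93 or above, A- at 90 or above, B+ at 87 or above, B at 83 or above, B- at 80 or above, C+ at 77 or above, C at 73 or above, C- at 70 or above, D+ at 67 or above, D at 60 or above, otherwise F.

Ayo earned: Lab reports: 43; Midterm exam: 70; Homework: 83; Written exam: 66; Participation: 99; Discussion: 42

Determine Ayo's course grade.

D+

Homework score 83 ≥ 50: minimum met.
Weighted total:
  Lab reports 43 × 0.16 = 6.88
  Midterm exam 70 × 0.11 = 7.7
  Homework 83 × 0.33 = 27.39
  Written exam 66 × 0.1 = 6.6
  Participation 99 × 0.12 = 11.88
  Discussion 42 × 0.18 = 7.56
Sum = 68.01
68.01 is ≥ 67 and < 70 → D+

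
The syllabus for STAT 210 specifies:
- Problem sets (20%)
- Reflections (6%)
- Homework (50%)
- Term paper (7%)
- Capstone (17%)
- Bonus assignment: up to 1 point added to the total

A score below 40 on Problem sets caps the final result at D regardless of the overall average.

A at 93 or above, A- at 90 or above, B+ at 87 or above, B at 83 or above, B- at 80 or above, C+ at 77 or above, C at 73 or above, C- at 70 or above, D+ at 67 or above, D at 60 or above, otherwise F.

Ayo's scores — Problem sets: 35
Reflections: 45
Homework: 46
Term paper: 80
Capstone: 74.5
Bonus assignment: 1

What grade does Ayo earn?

F

Problem sets score 35 < 40: minimum not met.
Weighted total:
  Problem sets 35 × 0.2 = 7
  Reflections 45 × 0.06 = 2.7
  Homework 46 × 0.5 = 23
  Term paper 80 × 0.07 = 5.6
  Capstone 74.5 × 0.17 = 12.665
Sum = 50.965
Bonus assignment: 50.965 + 1 = 51.965
51.965 would be F; cap at D applies → F.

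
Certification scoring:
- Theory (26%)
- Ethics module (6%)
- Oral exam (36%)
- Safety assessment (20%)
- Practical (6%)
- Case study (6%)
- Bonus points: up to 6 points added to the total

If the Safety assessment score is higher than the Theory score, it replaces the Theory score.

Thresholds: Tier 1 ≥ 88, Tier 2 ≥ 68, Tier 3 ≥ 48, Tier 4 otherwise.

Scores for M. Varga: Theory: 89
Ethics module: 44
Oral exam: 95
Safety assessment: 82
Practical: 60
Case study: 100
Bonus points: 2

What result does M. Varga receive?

Safety assessment (82) ≤ Theory (89), so Theory stays at 89.
Weighted total:
  Theory 89 × 0.26 = 23.14
  Ethics module 44 × 0.06 = 2.64
  Oral exam 95 × 0.36 = 34.2
  Safety assessment 82 × 0.2 = 16.4
  Practical 60 × 0.06 = 3.6
  Case study 100 × 0.06 = 6
Sum = 85.98
Bonus points: 85.98 + 2 = 87.98
87.98 is ≥ 68 and < 88 → Tier 2

Tier 2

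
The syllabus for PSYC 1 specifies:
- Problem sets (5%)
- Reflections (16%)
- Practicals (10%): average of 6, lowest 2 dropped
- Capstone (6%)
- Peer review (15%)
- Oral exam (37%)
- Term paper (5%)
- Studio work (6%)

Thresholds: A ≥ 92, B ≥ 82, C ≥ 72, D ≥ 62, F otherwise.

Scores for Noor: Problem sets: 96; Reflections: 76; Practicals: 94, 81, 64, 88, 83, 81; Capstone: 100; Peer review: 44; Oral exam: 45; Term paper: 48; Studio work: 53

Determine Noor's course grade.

Practicals: drop 64, 81 → average of remaining 4 = 346/4 = 86.5
Weighted total:
  Problem sets 96 × 0.05 = 4.8
  Reflections 76 × 0.16 = 12.16
  Practicals 86.5 × 0.1 = 8.65
  Capstone 100 × 0.06 = 6
  Peer review 44 × 0.15 = 6.6
  Oral exam 45 × 0.37 = 16.65
  Term paper 48 × 0.05 = 2.4
  Studio work 53 × 0.06 = 3.18
Sum = 60.44
60.44 < 62 → F

F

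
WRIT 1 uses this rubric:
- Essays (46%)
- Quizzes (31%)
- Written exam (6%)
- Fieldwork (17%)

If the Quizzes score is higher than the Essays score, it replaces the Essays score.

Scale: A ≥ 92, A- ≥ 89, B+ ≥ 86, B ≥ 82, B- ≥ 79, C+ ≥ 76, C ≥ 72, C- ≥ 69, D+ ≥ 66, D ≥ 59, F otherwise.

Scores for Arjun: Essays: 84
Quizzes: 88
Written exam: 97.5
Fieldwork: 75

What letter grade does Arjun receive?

Quizzes (88) > Essays (84), so Essays counts as 88.
Weighted total:
  Essays 88 × 0.46 = 40.48
  Quizzes 88 × 0.31 = 27.28
  Written exam 97.5 × 0.06 = 5.85
  Fieldwork 75 × 0.17 = 12.75
Sum = 86.36
86.36 is ≥ 86 and < 89 → B+

B+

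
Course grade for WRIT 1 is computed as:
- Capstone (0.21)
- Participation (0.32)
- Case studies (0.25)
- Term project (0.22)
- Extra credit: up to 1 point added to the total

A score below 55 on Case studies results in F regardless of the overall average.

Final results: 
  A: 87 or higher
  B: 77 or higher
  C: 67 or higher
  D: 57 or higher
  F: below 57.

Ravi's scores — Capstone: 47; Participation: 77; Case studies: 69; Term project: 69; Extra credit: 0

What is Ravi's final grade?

D

Case studies score 69 ≥ 55: minimum met.
Weighted total:
  Capstone 47 × 0.21 = 9.87
  Participation 77 × 0.32 = 24.64
  Case studies 69 × 0.25 = 17.25
  Term project 69 × 0.22 = 15.18
Sum = 66.94
Extra credit: 66.94 + 0 = 66.94
66.94 is ≥ 57 and < 67 → D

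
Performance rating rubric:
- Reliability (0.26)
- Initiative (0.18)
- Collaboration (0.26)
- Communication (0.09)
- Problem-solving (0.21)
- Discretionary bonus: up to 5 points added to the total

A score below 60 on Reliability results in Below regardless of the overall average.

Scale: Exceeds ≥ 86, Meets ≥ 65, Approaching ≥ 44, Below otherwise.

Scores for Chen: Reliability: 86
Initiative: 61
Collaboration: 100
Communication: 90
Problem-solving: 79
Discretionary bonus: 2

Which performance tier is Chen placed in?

Reliability score 86 ≥ 60: minimum met.
Weighted total:
  Reliability 86 × 0.26 = 22.36
  Initiative 61 × 0.18 = 10.98
  Collaboration 100 × 0.26 = 26
  Communication 90 × 0.09 = 8.1
  Problem-solving 79 × 0.21 = 16.59
Sum = 84.03
Discretionary bonus: 84.03 + 2 = 86.03
86.03 ≥ 86 → Exceeds

Exceeds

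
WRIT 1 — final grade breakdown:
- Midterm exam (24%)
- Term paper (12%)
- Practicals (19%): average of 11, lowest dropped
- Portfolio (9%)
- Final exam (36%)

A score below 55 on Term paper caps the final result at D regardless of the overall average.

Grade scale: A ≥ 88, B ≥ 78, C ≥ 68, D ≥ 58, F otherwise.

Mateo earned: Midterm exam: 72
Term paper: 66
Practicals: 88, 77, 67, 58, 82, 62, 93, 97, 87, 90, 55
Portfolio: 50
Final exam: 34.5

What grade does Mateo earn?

F

Practicals: drop 55 → average of remaining 10 = 801/10 = 80.1
Term paper score 66 ≥ 55: minimum met.
Weighted total:
  Midterm exam 72 × 0.24 = 17.28
  Term paper 66 × 0.12 = 7.92
  Practicals 80.1 × 0.19 = 15.219
  Portfolio 50 × 0.09 = 4.5
  Final exam 34.5 × 0.36 = 12.42
Sum = 57.339
57.339 < 58 → F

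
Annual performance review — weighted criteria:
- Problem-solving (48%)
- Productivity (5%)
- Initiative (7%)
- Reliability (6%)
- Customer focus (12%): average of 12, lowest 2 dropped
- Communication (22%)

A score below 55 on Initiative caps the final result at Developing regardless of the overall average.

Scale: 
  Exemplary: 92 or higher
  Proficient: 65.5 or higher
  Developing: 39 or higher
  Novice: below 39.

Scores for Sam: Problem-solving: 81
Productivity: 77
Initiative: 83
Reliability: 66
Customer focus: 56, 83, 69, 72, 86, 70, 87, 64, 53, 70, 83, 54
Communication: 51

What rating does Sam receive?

Customer focus: drop 53, 54 → average of remaining 10 = 740/10 = 74
Initiative score 83 ≥ 55: minimum met.
Weighted total:
  Problem-solving 81 × 0.48 = 38.88
  Productivity 77 × 0.05 = 3.85
  Initiative 83 × 0.07 = 5.81
  Reliability 66 × 0.06 = 3.96
  Customer focus 74 × 0.12 = 8.88
  Communication 51 × 0.22 = 11.22
Sum = 72.6
72.6 is ≥ 65.5 and < 92 → Proficient

Proficient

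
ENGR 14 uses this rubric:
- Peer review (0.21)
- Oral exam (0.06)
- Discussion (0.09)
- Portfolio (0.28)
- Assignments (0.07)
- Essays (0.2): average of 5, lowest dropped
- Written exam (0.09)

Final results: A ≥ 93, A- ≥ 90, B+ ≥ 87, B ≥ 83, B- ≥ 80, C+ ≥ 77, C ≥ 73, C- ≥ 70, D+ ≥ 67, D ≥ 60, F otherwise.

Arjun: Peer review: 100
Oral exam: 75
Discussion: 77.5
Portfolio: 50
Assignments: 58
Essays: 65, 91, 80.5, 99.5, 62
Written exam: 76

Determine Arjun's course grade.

Essays: drop 62 → average of remaining 4 = 336/4 = 84
Weighted total:
  Peer review 100 × 0.21 = 21
  Oral exam 75 × 0.06 = 4.5
  Discussion 77.5 × 0.09 = 6.975
  Portfolio 50 × 0.28 = 14
  Assignments 58 × 0.07 = 4.06
  Essays 84 × 0.2 = 16.8
  Written exam 76 × 0.09 = 6.84
Sum = 74.175
74.175 is ≥ 73 and < 77 → C

C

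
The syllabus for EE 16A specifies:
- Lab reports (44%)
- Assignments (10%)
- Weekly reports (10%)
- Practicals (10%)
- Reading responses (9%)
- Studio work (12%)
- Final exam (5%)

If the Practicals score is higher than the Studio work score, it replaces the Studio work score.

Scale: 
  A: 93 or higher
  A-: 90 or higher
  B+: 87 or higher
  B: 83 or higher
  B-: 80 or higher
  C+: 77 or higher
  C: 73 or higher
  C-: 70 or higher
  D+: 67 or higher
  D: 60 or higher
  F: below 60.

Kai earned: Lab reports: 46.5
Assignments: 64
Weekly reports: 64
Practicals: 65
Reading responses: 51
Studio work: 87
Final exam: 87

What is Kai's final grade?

F

Practicals (65) ≤ Studio work (87), so Studio work stays at 87.
Weighted total:
  Lab reports 46.5 × 0.44 = 20.46
  Assignments 64 × 0.1 = 6.4
  Weekly reports 64 × 0.1 = 6.4
  Practicals 65 × 0.1 = 6.5
  Reading responses 51 × 0.09 = 4.59
  Studio work 87 × 0.12 = 10.44
  Final exam 87 × 0.05 = 4.35
Sum = 59.14
59.14 < 60 → F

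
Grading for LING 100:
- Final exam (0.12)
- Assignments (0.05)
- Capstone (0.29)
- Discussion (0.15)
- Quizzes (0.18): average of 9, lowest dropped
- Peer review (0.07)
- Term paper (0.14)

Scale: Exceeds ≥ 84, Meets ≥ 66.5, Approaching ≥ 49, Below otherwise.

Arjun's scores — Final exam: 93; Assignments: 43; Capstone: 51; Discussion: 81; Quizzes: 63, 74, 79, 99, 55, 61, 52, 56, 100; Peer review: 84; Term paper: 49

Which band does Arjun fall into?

Quizzes: drop 52 → average of remaining 8 = 587/8 = 73.375
Weighted total:
  Final exam 93 × 0.12 = 11.16
  Assignments 43 × 0.05 = 2.15
  Capstone 51 × 0.29 = 14.79
  Discussion 81 × 0.15 = 12.15
  Quizzes 73.375 × 0.18 = 13.2075
  Peer review 84 × 0.07 = 5.88
  Term paper 49 × 0.14 = 6.86
Sum = 66.1975
66.1975 is ≥ 49 and < 66.5 → Approaching

Approaching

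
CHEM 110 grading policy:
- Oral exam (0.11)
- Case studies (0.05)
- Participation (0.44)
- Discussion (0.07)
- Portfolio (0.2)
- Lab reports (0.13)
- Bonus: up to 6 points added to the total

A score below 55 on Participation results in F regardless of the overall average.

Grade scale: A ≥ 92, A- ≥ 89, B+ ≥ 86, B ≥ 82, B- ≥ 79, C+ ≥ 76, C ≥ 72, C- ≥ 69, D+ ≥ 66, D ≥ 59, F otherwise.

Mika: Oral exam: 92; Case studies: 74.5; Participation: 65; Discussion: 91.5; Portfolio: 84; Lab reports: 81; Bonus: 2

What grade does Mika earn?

Participation score 65 ≥ 55: minimum met.
Weighted total:
  Oral exam 92 × 0.11 = 10.12
  Case studies 74.5 × 0.05 = 3.725
  Participation 65 × 0.44 = 28.6
  Discussion 91.5 × 0.07 = 6.405
  Portfolio 84 × 0.2 = 16.8
  Lab reports 81 × 0.13 = 10.53
Sum = 76.18
Bonus: 76.18 + 2 = 78.18
78.18 is ≥ 76 and < 79 → C+

C+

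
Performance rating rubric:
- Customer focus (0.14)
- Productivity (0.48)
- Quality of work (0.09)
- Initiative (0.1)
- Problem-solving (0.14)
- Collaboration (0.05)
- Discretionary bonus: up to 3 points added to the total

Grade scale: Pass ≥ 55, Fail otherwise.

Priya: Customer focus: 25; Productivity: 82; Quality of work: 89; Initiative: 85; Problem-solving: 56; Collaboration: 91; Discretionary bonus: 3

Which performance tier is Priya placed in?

Pass

Weighted total:
  Customer focus 25 × 0.14 = 3.5
  Productivity 82 × 0.48 = 39.36
  Quality of work 89 × 0.09 = 8.01
  Initiative 85 × 0.1 = 8.5
  Problem-solving 56 × 0.14 = 7.84
  Collaboration 91 × 0.05 = 4.55
Sum = 71.76
Discretionary bonus: 71.76 + 3 = 74.76
74.76 ≥ 55 → Pass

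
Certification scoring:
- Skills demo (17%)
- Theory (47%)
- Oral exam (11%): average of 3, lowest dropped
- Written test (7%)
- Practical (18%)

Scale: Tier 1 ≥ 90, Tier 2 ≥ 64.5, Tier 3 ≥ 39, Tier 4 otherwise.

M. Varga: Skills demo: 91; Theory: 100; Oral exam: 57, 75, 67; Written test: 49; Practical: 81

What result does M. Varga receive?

Oral exam: drop 57 → average of remaining 2 = 142/2 = 71
Weighted total:
  Skills demo 91 × 0.17 = 15.47
  Theory 100 × 0.47 = 47
  Oral exam 71 × 0.11 = 7.81
  Written test 49 × 0.07 = 3.43
  Practical 81 × 0.18 = 14.58
Sum = 88.29
88.29 is ≥ 64.5 and < 90 → Tier 2

Tier 2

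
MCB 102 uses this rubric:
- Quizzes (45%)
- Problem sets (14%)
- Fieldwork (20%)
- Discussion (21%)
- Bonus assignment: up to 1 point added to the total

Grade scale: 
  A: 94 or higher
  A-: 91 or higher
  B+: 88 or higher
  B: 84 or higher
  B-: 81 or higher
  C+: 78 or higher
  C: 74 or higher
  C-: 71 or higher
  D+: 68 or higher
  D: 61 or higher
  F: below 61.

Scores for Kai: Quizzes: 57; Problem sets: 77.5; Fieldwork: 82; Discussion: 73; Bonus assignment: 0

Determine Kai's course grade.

D+

Weighted total:
  Quizzes 57 × 0.45 = 25.65
  Problem sets 77.5 × 0.14 = 10.85
  Fieldwork 82 × 0.2 = 16.4
  Discussion 73 × 0.21 = 15.33
Sum = 68.23
Bonus assignment: 68.23 + 0 = 68.23
68.23 is ≥ 68 and < 71 → D+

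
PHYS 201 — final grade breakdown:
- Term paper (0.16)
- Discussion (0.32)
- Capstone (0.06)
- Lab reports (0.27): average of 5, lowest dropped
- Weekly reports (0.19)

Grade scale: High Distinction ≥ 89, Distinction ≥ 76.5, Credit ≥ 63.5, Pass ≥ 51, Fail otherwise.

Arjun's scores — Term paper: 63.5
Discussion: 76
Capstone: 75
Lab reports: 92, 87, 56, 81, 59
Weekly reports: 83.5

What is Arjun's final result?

Credit

Lab reports: drop 56 → average of remaining 4 = 319/4 = 79.75
Weighted total:
  Term paper 63.5 × 0.16 = 10.16
  Discussion 76 × 0.32 = 24.32
  Capstone 75 × 0.06 = 4.5
  Lab reports 79.75 × 0.27 = 21.5325
  Weekly reports 83.5 × 0.19 = 15.865
Sum = 76.3775
76.3775 is ≥ 63.5 and < 76.5 → Credit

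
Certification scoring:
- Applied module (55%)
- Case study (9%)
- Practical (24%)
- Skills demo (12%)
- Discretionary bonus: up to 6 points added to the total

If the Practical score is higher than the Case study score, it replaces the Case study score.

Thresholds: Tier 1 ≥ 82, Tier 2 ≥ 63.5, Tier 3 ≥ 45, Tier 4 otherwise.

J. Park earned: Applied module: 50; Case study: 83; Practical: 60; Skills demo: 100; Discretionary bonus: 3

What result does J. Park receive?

Tier 2

Practical (60) ≤ Case study (83), so Case study stays at 83.
Weighted total:
  Applied module 50 × 0.55 = 27.5
  Case study 83 × 0.09 = 7.47
  Practical 60 × 0.24 = 14.4
  Skills demo 100 × 0.12 = 12
Sum = 61.37
Discretionary bonus: 61.37 + 3 = 64.37
64.37 is ≥ 63.5 and < 82 → Tier 2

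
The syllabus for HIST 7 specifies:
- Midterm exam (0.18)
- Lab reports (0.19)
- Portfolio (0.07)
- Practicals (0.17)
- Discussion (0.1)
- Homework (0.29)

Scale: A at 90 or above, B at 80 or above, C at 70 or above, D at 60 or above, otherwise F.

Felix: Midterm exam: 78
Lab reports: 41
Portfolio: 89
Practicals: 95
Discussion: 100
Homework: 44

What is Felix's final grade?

D

Weighted total:
  Midterm exam 78 × 0.18 = 14.04
  Lab reports 41 × 0.19 = 7.79
  Portfolio 89 × 0.07 = 6.23
  Practicals 95 × 0.17 = 16.15
  Discussion 100 × 0.1 = 10
  Homework 44 × 0.29 = 12.76
Sum = 66.97
66.97 is ≥ 60 and < 70 → D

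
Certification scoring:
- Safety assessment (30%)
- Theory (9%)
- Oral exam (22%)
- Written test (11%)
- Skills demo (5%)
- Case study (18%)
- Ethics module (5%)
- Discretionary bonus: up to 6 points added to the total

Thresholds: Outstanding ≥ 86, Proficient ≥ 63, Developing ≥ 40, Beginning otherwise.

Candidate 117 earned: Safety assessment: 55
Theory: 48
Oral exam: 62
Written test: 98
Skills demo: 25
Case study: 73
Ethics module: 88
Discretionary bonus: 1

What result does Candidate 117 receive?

Proficient

Weighted total:
  Safety assessment 55 × 0.3 = 16.5
  Theory 48 × 0.09 = 4.32
  Oral exam 62 × 0.22 = 13.64
  Written test 98 × 0.11 = 10.78
  Skills demo 25 × 0.05 = 1.25
  Case study 73 × 0.18 = 13.14
  Ethics module 88 × 0.05 = 4.4
Sum = 64.03
Discretionary bonus: 64.03 + 1 = 65.03
65.03 is ≥ 63 and < 86 → Proficient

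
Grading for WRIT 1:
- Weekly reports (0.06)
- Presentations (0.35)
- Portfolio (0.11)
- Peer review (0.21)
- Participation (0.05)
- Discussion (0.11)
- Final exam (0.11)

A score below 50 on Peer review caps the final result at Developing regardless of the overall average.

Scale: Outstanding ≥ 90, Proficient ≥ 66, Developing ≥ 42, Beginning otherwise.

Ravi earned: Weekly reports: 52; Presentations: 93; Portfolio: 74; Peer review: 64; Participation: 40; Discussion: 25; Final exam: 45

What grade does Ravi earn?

Proficient

Peer review score 64 ≥ 50: minimum met.
Weighted total:
  Weekly reports 52 × 0.06 = 3.12
  Presentations 93 × 0.35 = 32.55
  Portfolio 74 × 0.11 = 8.14
  Peer review 64 × 0.21 = 13.44
  Participation 40 × 0.05 = 2
  Discussion 25 × 0.11 = 2.75
  Final exam 45 × 0.11 = 4.95
Sum = 66.95
66.95 is ≥ 66 and < 90 → Proficient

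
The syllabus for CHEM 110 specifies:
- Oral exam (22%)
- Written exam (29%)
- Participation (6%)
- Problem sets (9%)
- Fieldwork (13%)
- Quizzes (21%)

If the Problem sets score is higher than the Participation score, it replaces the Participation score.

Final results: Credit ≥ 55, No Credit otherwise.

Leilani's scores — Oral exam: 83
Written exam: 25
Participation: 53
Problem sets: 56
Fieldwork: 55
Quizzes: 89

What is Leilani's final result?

Credit

Problem sets (56) > Participation (53), so Participation counts as 56.
Weighted total:
  Oral exam 83 × 0.22 = 18.26
  Written exam 25 × 0.29 = 7.25
  Participation 56 × 0.06 = 3.36
  Problem sets 56 × 0.09 = 5.04
  Fieldwork 55 × 0.13 = 7.15
  Quizzes 89 × 0.21 = 18.69
Sum = 59.75
59.75 ≥ 55 → Credit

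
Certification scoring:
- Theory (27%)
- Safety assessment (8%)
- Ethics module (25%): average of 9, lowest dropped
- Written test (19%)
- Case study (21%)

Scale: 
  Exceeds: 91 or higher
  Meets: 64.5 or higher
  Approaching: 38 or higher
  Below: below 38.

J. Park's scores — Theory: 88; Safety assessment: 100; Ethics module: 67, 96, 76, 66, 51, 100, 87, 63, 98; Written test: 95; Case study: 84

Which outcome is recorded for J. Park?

Ethics module: drop 51 → average of remaining 8 = 653/8 = 81.625
Weighted total:
  Theory 88 × 0.27 = 23.76
  Safety assessment 100 × 0.08 = 8
  Ethics module 81.625 × 0.25 = 20.40625
  Written test 95 × 0.19 = 18.05
  Case study 84 × 0.21 = 17.64
Sum = 87.85625
87.85625 is ≥ 64.5 and < 91 → Meets

Meets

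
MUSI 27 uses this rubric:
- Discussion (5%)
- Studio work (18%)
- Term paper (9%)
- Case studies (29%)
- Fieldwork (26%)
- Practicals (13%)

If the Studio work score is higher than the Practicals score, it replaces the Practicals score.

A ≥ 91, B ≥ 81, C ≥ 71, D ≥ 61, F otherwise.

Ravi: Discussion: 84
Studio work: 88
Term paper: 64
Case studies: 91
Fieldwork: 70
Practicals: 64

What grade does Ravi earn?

B

Studio work (88) > Practicals (64), so Practicals counts as 88.
Weighted total:
  Discussion 84 × 0.05 = 4.2
  Studio work 88 × 0.18 = 15.84
  Term paper 64 × 0.09 = 5.76
  Case studies 91 × 0.29 = 26.39
  Fieldwork 70 × 0.26 = 18.2
  Practicals 88 × 0.13 = 11.44
Sum = 81.83
81.83 is ≥ 81 and < 91 → B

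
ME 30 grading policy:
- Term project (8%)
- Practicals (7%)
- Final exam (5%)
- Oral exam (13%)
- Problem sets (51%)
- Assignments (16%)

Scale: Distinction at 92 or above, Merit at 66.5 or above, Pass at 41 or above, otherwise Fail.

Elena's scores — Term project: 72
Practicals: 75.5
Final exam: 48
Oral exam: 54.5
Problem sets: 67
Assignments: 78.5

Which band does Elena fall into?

Merit

Weighted total:
  Term project 72 × 0.08 = 5.76
  Practicals 75.5 × 0.07 = 5.285
  Final exam 48 × 0.05 = 2.4
  Oral exam 54.5 × 0.13 = 7.085
  Problem sets 67 × 0.51 = 34.17
  Assignments 78.5 × 0.16 = 12.56
Sum = 67.26
67.26 is ≥ 66.5 and < 92 → Merit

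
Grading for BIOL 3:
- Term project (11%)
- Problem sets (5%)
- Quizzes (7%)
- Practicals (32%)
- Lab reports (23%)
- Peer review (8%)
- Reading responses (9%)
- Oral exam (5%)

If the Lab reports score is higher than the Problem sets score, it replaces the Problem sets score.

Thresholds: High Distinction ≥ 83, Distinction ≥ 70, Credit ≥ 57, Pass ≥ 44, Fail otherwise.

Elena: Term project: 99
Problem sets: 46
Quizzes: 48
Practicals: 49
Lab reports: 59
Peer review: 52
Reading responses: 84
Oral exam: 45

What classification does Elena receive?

Credit

Lab reports (59) > Problem sets (46), so Problem sets counts as 59.
Weighted total:
  Term project 99 × 0.11 = 10.89
  Problem sets 59 × 0.05 = 2.95
  Quizzes 48 × 0.07 = 3.36
  Practicals 49 × 0.32 = 15.68
  Lab reports 59 × 0.23 = 13.57
  Peer review 52 × 0.08 = 4.16
  Reading responses 84 × 0.09 = 7.56
  Oral exam 45 × 0.05 = 2.25
Sum = 60.42
60.42 is ≥ 57 and < 70 → Credit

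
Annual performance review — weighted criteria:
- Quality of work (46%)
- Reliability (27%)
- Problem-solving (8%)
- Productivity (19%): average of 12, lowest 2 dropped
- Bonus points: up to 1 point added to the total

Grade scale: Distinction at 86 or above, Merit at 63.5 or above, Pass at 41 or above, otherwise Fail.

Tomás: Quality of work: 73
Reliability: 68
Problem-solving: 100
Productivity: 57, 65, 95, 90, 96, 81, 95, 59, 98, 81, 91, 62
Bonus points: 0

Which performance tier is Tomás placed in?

Productivity: drop 57, 59 → average of remaining 10 = 854/10 = 85.4
Weighted total:
  Quality of work 73 × 0.46 = 33.58
  Reliability 68 × 0.27 = 18.36
  Problem-solving 100 × 0.08 = 8
  Productivity 85.4 × 0.19 = 16.226
Sum = 76.166
Bonus points: 76.166 + 0 = 76.166
76.166 is ≥ 63.5 and < 86 → Merit

Merit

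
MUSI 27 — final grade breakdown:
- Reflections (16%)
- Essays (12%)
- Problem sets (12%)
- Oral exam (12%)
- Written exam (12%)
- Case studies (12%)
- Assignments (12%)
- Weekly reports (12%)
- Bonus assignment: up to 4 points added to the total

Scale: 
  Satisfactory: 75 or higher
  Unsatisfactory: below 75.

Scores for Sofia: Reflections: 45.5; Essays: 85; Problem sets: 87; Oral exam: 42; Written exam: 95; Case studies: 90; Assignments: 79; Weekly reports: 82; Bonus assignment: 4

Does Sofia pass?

Satisfactory

Weighted total:
  Reflections 45.5 × 0.16 = 7.28
  Essays 85 × 0.12 = 10.2
  Problem sets 87 × 0.12 = 10.44
  Oral exam 42 × 0.12 = 5.04
  Written exam 95 × 0.12 = 11.4
  Case studies 90 × 0.12 = 10.8
  Assignments 79 × 0.12 = 9.48
  Weekly reports 82 × 0.12 = 9.84
Sum = 74.48
Bonus assignment: 74.48 + 4 = 78.48
78.48 ≥ 75 → Satisfactory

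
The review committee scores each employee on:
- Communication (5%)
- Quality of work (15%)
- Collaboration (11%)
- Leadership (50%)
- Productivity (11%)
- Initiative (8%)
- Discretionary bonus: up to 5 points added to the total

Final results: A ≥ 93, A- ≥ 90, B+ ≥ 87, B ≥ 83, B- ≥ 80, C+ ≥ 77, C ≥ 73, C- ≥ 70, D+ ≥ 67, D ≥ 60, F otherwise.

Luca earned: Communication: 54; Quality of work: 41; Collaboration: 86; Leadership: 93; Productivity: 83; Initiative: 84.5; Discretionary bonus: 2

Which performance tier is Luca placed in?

B-

Weighted total:
  Communication 54 × 0.05 = 2.7
  Quality of work 41 × 0.15 = 6.15
  Collaboration 86 × 0.11 = 9.46
  Leadership 93 × 0.5 = 46.5
  Productivity 83 × 0.11 = 9.13
  Initiative 84.5 × 0.08 = 6.76
Sum = 80.7
Discretionary bonus: 80.7 + 2 = 82.7
82.7 is ≥ 80 and < 83 → B-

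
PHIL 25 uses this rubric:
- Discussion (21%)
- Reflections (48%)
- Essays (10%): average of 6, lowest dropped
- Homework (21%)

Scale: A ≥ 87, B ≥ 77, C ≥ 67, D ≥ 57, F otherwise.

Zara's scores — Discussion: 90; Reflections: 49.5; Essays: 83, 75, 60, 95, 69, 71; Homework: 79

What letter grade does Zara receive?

C

Essays: drop 60 → average of remaining 5 = 393/5 = 78.6
Weighted total:
  Discussion 90 × 0.21 = 18.9
  Reflections 49.5 × 0.48 = 23.76
  Essays 78.6 × 0.1 = 7.86
  Homework 79 × 0.21 = 16.59
Sum = 67.11
67.11 is ≥ 67 and < 77 → C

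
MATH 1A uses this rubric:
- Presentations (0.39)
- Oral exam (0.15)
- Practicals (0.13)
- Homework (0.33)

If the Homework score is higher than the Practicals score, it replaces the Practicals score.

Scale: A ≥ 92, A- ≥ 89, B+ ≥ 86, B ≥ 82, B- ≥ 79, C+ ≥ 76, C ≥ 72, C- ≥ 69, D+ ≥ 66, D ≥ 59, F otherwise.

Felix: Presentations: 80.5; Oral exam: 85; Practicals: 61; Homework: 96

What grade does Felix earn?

Homework (96) > Practicals (61), so Practicals counts as 96.
Weighted total:
  Presentations 80.5 × 0.39 = 31.395
  Oral exam 85 × 0.15 = 12.75
  Practicals 96 × 0.13 = 12.48
  Homework 96 × 0.33 = 31.68
Sum = 88.305
88.305 is ≥ 86 and < 89 → B+

B+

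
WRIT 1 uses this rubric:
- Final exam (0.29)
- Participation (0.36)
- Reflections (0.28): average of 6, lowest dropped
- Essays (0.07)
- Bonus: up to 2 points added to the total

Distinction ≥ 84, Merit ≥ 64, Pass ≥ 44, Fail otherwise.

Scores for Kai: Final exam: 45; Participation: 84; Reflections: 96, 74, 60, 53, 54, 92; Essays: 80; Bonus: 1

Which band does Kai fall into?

Reflections: drop 53 → average of remaining 5 = 376/5 = 75.2
Weighted total:
  Final exam 45 × 0.29 = 13.05
  Participation 84 × 0.36 = 30.24
  Reflections 75.2 × 0.28 = 21.056
  Essays 80 × 0.07 = 5.6
Sum = 69.946
Bonus: 69.946 + 1 = 70.946
70.946 is ≥ 64 and < 84 → Merit

Merit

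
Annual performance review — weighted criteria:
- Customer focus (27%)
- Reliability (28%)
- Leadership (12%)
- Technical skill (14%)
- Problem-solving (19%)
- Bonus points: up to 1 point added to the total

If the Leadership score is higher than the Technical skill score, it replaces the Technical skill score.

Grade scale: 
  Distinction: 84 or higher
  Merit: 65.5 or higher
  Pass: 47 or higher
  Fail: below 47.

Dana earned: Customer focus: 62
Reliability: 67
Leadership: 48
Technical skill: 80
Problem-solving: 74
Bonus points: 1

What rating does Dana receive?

Merit

Leadership (48) ≤ Technical skill (80), so Technical skill stays at 80.
Weighted total:
  Customer focus 62 × 0.27 = 16.74
  Reliability 67 × 0.28 = 18.76
  Leadership 48 × 0.12 = 5.76
  Technical skill 80 × 0.14 = 11.2
  Problem-solving 74 × 0.19 = 14.06
Sum = 66.52
Bonus points: 66.52 + 1 = 67.52
67.52 is ≥ 65.5 and < 84 → Merit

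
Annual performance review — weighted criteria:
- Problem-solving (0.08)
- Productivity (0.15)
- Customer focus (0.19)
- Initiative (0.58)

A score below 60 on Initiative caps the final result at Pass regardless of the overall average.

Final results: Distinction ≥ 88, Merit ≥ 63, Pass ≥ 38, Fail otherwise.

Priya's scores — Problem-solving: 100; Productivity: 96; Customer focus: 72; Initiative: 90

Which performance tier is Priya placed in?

Distinction

Initiative score 90 ≥ 60: minimum met.
Weighted total:
  Problem-solving 100 × 0.08 = 8
  Productivity 96 × 0.15 = 14.4
  Customer focus 72 × 0.19 = 13.68
  Initiative 90 × 0.58 = 52.2
Sum = 88.28
88.28 ≥ 88 → Distinction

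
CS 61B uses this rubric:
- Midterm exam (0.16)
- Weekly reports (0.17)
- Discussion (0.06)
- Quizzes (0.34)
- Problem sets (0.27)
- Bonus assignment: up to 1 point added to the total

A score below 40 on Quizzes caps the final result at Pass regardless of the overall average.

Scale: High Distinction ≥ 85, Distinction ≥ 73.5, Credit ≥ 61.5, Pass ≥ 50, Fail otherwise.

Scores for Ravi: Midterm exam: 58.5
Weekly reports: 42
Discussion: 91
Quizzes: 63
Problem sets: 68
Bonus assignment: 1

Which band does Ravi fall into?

Credit

Quizzes score 63 ≥ 40: minimum met.
Weighted total:
  Midterm exam 58.5 × 0.16 = 9.36
  Weekly reports 42 × 0.17 = 7.14
  Discussion 91 × 0.06 = 5.46
  Quizzes 63 × 0.34 = 21.42
  Problem sets 68 × 0.27 = 18.36
Sum = 61.74
Bonus assignment: 61.74 + 1 = 62.74
62.74 is ≥ 61.5 and < 73.5 → Credit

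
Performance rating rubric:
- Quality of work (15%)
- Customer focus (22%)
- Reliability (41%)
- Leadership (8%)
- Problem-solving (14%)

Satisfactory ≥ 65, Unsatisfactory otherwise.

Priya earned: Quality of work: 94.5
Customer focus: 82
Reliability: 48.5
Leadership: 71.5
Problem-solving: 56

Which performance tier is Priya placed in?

Satisfactory

Weighted total:
  Quality of work 94.5 × 0.15 = 14.175
  Customer focus 82 × 0.22 = 18.04
  Reliability 48.5 × 0.41 = 19.885
  Leadership 71.5 × 0.08 = 5.72
  Problem-solving 56 × 0.14 = 7.84
Sum = 65.66
65.66 ≥ 65 → Satisfactory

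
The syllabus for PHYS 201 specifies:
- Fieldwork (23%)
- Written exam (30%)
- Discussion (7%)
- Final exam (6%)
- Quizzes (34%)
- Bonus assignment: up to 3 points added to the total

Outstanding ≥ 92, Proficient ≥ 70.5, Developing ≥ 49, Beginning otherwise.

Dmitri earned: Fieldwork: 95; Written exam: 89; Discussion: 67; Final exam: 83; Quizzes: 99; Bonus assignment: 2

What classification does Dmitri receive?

Weighted total:
  Fieldwork 95 × 0.23 = 21.85
  Written exam 89 × 0.3 = 26.7
  Discussion 67 × 0.07 = 4.69
  Final exam 83 × 0.06 = 4.98
  Quizzes 99 × 0.34 = 33.66
Sum = 91.88
Bonus assignment: 91.88 + 2 = 93.88
93.88 ≥ 92 → Outstanding

Outstanding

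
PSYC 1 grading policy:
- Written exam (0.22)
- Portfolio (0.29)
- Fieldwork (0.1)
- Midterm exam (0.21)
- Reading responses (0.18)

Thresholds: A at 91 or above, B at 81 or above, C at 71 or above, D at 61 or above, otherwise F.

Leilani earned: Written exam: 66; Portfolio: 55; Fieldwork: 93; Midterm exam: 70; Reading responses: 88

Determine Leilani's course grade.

Weighted total:
  Written exam 66 × 0.22 = 14.52
  Portfolio 55 × 0.29 = 15.95
  Fieldwork 93 × 0.1 = 9.3
  Midterm exam 70 × 0.21 = 14.7
  Reading responses 88 × 0.18 = 15.84
Sum = 70.31
70.31 is ≥ 61 and < 71 → D

D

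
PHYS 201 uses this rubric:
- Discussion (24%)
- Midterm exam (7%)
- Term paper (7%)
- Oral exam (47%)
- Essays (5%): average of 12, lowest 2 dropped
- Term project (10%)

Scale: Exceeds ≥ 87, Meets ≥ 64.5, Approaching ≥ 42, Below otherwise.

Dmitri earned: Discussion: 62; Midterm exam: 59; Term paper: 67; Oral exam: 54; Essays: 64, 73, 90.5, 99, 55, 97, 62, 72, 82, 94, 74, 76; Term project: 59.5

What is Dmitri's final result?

Approaching

Essays: drop 55, 62 → average of remaining 10 = 821.5/10 = 82.15
Weighted total:
  Discussion 62 × 0.24 = 14.88
  Midterm exam 59 × 0.07 = 4.13
  Term paper 67 × 0.07 = 4.69
  Oral exam 54 × 0.47 = 25.38
  Essays 82.15 × 0.05 = 4.1075
  Term project 59.5 × 0.1 = 5.95
Sum = 59.1375
59.1375 is ≥ 42 and < 64.5 → Approaching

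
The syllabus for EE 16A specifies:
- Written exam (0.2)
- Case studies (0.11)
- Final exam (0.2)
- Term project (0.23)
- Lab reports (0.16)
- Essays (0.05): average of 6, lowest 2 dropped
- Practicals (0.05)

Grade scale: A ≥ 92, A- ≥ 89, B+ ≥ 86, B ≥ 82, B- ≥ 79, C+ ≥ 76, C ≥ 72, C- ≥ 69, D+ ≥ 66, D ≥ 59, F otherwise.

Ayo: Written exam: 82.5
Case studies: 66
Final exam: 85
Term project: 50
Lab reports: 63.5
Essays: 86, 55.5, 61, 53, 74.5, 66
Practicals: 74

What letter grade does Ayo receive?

Essays: drop 53, 55.5 → average of remaining 4 = 287.5/4 = 71.875
Weighted total:
  Written exam 82.5 × 0.2 = 16.5
  Case studies 66 × 0.11 = 7.26
  Final exam 85 × 0.2 = 17
  Term project 50 × 0.23 = 11.5
  Lab reports 63.5 × 0.16 = 10.16
  Essays 71.875 × 0.05 = 3.59375
  Practicals 74 × 0.05 = 3.7
Sum = 69.71375
69.71375 is ≥ 69 and < 72 → C-

C-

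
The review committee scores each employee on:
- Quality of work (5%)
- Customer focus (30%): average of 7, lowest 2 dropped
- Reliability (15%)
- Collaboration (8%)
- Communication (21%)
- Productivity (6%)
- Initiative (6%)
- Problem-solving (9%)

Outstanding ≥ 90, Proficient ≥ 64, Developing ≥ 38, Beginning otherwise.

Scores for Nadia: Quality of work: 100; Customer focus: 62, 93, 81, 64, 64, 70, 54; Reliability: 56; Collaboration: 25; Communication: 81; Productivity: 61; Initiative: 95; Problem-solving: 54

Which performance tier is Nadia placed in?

Proficient

Customer focus: drop 54, 62 → average of remaining 5 = 372/5 = 74.4
Weighted total:
  Quality of work 100 × 0.05 = 5
  Customer focus 74.4 × 0.3 = 22.32
  Reliability 56 × 0.15 = 8.4
  Collaboration 25 × 0.08 = 2
  Communication 81 × 0.21 = 17.01
  Productivity 61 × 0.06 = 3.66
  Initiative 95 × 0.06 = 5.7
  Problem-solving 54 × 0.09 = 4.86
Sum = 68.95
68.95 is ≥ 64 and < 90 → Proficient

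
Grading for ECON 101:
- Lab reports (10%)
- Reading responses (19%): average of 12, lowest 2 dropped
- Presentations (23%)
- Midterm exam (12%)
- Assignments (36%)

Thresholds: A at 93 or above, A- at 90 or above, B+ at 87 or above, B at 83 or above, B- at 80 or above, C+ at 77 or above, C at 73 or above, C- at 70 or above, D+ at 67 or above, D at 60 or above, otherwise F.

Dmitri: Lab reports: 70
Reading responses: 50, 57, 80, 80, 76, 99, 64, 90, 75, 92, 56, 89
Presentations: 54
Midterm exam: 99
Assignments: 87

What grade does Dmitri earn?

C+

Reading responses: drop 50, 56 → average of remaining 10 = 802/10 = 80.2
Weighted total:
  Lab reports 70 × 0.1 = 7
  Reading responses 80.2 × 0.19 = 15.238
  Presentations 54 × 0.23 = 12.42
  Midterm exam 99 × 0.12 = 11.88
  Assignments 87 × 0.36 = 31.32
Sum = 77.858
77.858 is ≥ 77 and < 80 → C+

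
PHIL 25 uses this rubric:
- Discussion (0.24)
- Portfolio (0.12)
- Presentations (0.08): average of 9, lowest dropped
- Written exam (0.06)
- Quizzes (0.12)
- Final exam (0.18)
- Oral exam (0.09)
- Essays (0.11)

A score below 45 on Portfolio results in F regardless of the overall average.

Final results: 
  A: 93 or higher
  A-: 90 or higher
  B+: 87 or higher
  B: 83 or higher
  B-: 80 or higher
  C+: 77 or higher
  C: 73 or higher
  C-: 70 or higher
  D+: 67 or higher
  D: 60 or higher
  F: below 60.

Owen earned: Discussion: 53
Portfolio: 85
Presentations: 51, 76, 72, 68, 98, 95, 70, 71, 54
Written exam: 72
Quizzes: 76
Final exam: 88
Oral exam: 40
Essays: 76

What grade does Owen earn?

Presentations: drop 51 → average of remaining 8 = 604/8 = 75.5
Portfolio score 85 ≥ 45: minimum met.
Weighted total:
  Discussion 53 × 0.24 = 12.72
  Portfolio 85 × 0.12 = 10.2
  Presentations 75.5 × 0.08 = 6.04
  Written exam 72 × 0.06 = 4.32
  Quizzes 76 × 0.12 = 9.12
  Final exam 88 × 0.18 = 15.84
  Oral exam 40 × 0.09 = 3.6
  Essays 76 × 0.11 = 8.36
Sum = 70.2
70.2 is ≥ 70 and < 73 → C-

C-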